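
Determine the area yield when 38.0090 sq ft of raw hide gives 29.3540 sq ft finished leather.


Formula: Yield = finished / raw * 100
Substituting: Yield = 29.3540 / 38.0090 * 100
Result: 77.2291 %


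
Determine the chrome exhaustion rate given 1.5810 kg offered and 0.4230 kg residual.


Formula: Uptake = (offered - residual) / offered * 100
Substituting: Uptake = (1.5810 - 0.4230) / 1.5810 * 100
Result: 73.2448 %


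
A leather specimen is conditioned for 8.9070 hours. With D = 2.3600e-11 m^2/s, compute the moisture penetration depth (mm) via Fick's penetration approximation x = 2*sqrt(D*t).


t = 8.9070 hr * 3600 = 32065.2000 s
D * t = 2.3600e-11 * 32065.2000 = 7.5674e-07
x = 2 * sqrt(D*t) = 2 * sqrt(7.5674e-07) = 0.00173981 m = 1.7398 mm


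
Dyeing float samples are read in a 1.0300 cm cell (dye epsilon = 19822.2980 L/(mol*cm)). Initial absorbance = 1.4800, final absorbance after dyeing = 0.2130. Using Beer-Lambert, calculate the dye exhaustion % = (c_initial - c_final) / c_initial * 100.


c_initial = A_i / (epsilon * l) = 1.4800 / (19822.2980 * 1.0300) = 7.2489e-05 mol/L
c_final = A_f / (epsilon * l) = 0.2130 / (19822.2980 * 1.0300) = 1.0432e-05 mol/L
Exhaustion = (c_initial - c_final) / c_initial * 100 = (7.2489e-05 - 1.0432e-05) / 7.2489e-05 * 100 = 85.6081 %


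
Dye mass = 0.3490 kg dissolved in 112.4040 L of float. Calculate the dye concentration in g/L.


Formula: Conc = dye_mass(kg) / volume(L) * 1000
Substituting: Conc = 0.3490 / 112.4040 * 1000
Result: 3.1049 g/L


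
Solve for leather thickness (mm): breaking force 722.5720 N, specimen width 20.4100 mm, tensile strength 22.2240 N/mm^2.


Formula: t = F / (TS * w)
Substituting: t = 722.5720 / (22.2240 * 20.4100)
Result: 1.5930 mm


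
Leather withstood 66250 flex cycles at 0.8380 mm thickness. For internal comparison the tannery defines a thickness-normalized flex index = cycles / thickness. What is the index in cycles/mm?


Formula: Index = cycles / thickness
Substituting: Index = 66250 / 0.8380
Result: 79057.2792 cycles/mm


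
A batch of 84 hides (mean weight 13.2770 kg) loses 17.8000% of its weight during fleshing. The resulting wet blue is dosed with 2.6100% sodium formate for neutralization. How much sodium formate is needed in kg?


Total_raw = N * avg_wt = 84 * 13.2770 = 1115.2680 kg
Substrate = Total_raw * (1 - loss/100) = 1115.2680 * (1 - 17.8000/100) = 916.7503 kg
Neutralizer = Substrate * pct / 100 = 916.7503 * 2.6100 / 100 = 23.9272 kg


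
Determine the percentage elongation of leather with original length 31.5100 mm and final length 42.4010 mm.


Formula: Elongation = (Lf - L0) / L0 * 100
Substituting: Elongation = (42.4010 - 31.5100) / 31.5100 * 100
Result: 34.5636 %


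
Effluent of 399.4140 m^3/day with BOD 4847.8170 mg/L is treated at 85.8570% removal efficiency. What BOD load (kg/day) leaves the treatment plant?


Load_in = volume * conc / 1000 = 399.4140 * 4847.8170 / 1000 = 1936.2860 kg/day
Removed = Load_in * eff / 100 = 1936.2860 * 85.8570 / 100 = 1662.4371 kg/day
Load_out = Load_in - Removed = 1936.2860 - 1662.4371 = 273.8489 kg/day


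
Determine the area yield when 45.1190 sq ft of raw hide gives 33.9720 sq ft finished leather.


Formula: Yield = finished / raw * 100
Substituting: Yield = 33.9720 / 45.1190 * 100
Result: 75.2942 %


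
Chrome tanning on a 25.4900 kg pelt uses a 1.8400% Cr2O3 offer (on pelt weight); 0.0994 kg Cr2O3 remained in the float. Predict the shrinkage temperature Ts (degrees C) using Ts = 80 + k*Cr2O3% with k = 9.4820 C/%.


Offered = pelt * offer_pct / 100 = 25.4900 * 1.8400 / 100 = 0.4690 kg
Uptake = offered - residual = 0.4690 - 0.0994 = 0.3696 kg
Cr2O3% on pelt = uptake / pelt * 100 = 0.3696 / 25.4900 * 100 = 1.4500 %
Ts = 80 + k * Cr2O3% = 80 + 9.4820 * 1.4500 = 93.7493 C


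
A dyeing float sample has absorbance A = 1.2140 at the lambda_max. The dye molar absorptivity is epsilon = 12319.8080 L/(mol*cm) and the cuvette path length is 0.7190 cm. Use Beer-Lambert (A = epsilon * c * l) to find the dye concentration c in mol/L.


Formula: c = A / (epsilon * l)
Substituting: c = 1.2140 / (12319.8080 * 0.7190)
Result: 1.3705e-04 mol/L


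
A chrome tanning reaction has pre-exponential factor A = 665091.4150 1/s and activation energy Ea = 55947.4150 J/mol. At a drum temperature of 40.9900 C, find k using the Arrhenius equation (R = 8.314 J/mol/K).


T_K = T_C + 273.15 = 40.9900 + 273.15 = 314.1400 K
exponent = -Ea / (R * T_K) = -55947.4150 / (8.314 * 314.1400) = -21.4213
k = A * exp(exponent) = 665091.4150 * exp(-21.4213) = 3.3091e-04 1/s


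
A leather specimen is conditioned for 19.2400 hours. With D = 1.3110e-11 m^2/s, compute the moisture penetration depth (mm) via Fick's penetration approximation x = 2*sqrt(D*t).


t = 19.2400 hr * 3600 = 69264.0000 s
D * t = 1.3110e-11 * 69264.0000 = 9.0805e-07
x = 2 * sqrt(D*t) = 2 * sqrt(9.0805e-07) = 0.00190583 m = 1.9058 mm


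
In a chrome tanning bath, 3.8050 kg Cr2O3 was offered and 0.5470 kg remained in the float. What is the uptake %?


Formula: Uptake = (offered - residual) / offered * 100
Substituting: Uptake = (3.8050 - 0.5470) / 3.8050 * 100
Result: 85.6242 %


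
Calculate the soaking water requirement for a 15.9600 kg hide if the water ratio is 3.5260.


Formula: Water = hide_weight * ratio
Substituting: Water = 15.9600 * 3.5260
Result: 56.2750 kg


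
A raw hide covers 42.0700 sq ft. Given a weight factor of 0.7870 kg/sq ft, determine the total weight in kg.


Formula: Weight = area * weight_per_sqft
Substituting: Weight = 42.0700 * 0.7870
Result: 33.1091 kg


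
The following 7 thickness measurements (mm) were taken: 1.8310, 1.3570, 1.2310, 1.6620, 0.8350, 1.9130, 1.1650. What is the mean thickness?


Formula: Average = sum / n
Substituting: Average = 9.9940 / 7
Result: 1.4277 mm


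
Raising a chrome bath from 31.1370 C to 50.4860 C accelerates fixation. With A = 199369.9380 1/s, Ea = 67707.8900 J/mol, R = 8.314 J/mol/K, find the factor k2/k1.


T1 = 31.1370 + 273.15 = 304.2870 K; T2 = 50.4860 + 273.15 = 323.6360 K
k1 = A * exp(-Ea/(R*T1)) = 199369.9380 * exp(-67707.8900/(8.314*304.2870)) = 4.7461e-07 1/s
k2 = A * exp(-Ea/(R*T2)) = 199369.9380 * exp(-67707.8900/(8.314*323.6360)) = 2.3510e-06 1/s
k2/k1 = 2.3510e-06 / 4.7461e-07 = 4.9535


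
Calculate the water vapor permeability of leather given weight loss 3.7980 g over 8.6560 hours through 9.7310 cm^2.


Formula: WVP = loss / (area * time)
Substituting: WVP = 3.7980 / (9.7310 * 8.6560)
Result: 0.04509 g/(cm^2*hr)


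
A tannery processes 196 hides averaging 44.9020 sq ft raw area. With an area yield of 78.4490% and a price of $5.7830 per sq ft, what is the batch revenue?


Raw_total = N * avg_area = 196 * 44.9020 = 8800.7920 sq ft
Finished = Raw_total * yield / 100 = 8800.7920 * 78.4490 / 100 = 6904.1333 sq ft
Value = Finished * price = 6904.1333 * 5.7830 = 39926.6030 $


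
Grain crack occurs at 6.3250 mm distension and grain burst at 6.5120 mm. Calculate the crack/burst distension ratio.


Formula: Ratio = crack / burst
Substituting: Ratio = 6.3250 / 6.5120
Result: 0.9713


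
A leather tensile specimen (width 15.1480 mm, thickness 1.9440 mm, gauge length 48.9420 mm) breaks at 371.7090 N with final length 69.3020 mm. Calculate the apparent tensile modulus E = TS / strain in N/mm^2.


TS = F / (w * t) = 371.7090 / (15.1480 * 1.9440) = 12.6227 N/mm^2
strain = (Lf - L0) / L0 = (69.3020 - 48.9420) / 48.9420 = 0.4160
E = TS / strain = 12.6227 / 0.4160 = 30.3428 N/mm^2


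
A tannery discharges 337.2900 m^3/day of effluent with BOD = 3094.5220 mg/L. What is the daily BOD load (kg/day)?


Formula: BOD_load = volume * conc / 1000
Substituting: BOD_load = 337.2900 * 3094.5220 / 1000
Result: 1043.7513 kg/day


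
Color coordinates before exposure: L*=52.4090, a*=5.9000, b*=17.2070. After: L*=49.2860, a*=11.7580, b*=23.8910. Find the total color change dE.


dL = -3.1230, da = 5.8580, db = 6.6840
dE = sqrt((-3.1230)^2 + 5.8580^2 + 6.6840^2) = 9.4205


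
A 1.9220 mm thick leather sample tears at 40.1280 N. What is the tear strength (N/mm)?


Formula: Tear strength = force / thickness
Substituting: Tear strength = 40.1280 / 1.9220
Result: 20.8783 N/mm


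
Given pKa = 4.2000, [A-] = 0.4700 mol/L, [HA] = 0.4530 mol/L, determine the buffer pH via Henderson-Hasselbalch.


ratio = [A-] / [HA] = 0.4700 / 0.4530 = 1.0375
log10(ratio) = 0.0159997
pH = pKa + log10(ratio) = 4.2000 + 0.0159997 = 4.2160


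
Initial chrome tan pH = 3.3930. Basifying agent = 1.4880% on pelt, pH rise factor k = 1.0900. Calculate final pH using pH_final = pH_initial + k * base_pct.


Formula: pH_final = pH_initial + k * base_pct
Substituting: pH_final = 3.3930 + 1.0900 * 1.4880
Result: 5.0149


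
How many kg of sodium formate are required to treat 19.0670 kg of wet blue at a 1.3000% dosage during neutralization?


Formula: Neutralizer = substrate * pct / 100
Substituting: Neutralizer = 19.0670 * 1.3000 / 100
Result: 0.2479 kg


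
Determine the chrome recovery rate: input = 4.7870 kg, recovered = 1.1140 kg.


Formula: Recovery = recovered / input * 100
Substituting: Recovery = 1.1140 / 4.7870 * 100
Result: 23.2714 %


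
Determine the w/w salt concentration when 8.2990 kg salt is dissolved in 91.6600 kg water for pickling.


Formula: Conc = salt / (water + salt) * 100
Substituting: Conc = 8.2990 / (91.6600 + 8.2990) * 100
Result: 8.3024 %


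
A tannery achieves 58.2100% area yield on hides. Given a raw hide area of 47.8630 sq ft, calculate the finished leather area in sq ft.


Formula: finished = raw * yield / 100
Substituting: finished = 47.8630 * 58.2100 / 100
Result: 27.8611 sq ft


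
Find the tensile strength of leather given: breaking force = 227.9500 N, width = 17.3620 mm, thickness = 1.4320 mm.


Formula: TS = force / (width * thickness)
Substituting: TS = 227.9500 / (17.3620 * 1.4320)
Result: 9.1685 N/mm^2


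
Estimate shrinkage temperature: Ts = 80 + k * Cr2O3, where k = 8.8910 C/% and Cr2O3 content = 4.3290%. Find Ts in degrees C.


Formula: Ts = 80 + k * Cr2O3
Substituting: Ts = 80 + 8.8910 * 4.3290
Result: 118.4891 C


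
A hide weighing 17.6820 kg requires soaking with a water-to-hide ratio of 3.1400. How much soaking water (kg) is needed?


Formula: Water = hide_weight * ratio
Substituting: Water = 17.6820 * 3.1400
Result: 55.5215 kg


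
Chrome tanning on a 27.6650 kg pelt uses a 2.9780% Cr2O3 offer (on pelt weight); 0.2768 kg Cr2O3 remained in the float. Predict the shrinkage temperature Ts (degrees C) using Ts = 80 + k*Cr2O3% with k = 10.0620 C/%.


Offered = pelt * offer_pct / 100 = 27.6650 * 2.9780 / 100 = 0.8239 kg
Uptake = offered - residual = 0.8239 - 0.2768 = 0.5471 kg
Cr2O3% on pelt = uptake / pelt * 100 = 0.5471 / 27.6650 * 100 = 1.9775 %
Ts = 80 + k * Cr2O3% = 80 + 10.0620 * 1.9775 = 99.8972 C


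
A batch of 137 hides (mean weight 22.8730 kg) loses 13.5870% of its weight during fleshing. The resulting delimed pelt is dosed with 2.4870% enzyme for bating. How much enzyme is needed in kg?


Total_raw = N * avg_wt = 137 * 22.8730 = 3133.6010 kg
Substrate = Total_raw * (1 - loss/100) = 3133.6010 * (1 - 13.5870/100) = 2707.8386 kg
Enzyme = Substrate * pct / 100 = 2707.8386 * 2.4870 / 100 = 67.3439 kg


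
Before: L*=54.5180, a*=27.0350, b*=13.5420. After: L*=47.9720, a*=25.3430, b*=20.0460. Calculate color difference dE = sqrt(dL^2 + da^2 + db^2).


dL = -6.5460, da = -1.6920, db = 6.5040
dE = sqrt((-6.5460)^2 + (-1.6920)^2 + 6.5040^2) = 9.3816


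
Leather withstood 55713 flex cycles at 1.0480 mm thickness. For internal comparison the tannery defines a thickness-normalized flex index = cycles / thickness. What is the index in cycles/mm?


Formula: Index = cycles / thickness
Substituting: Index = 55713 / 1.0480
Result: 53161.2595 cycles/mm


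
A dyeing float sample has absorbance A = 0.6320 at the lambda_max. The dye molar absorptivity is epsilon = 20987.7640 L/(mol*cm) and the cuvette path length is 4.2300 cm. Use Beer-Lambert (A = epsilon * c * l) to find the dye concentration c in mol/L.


Formula: c = A / (epsilon * l)
Substituting: c = 0.6320 / (20987.7640 * 4.2300)
Result: 7.1189e-06 mol/L


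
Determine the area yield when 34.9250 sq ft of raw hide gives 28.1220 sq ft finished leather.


Formula: Yield = finished / raw * 100
Substituting: Yield = 28.1220 / 34.9250 * 100
Result: 80.5211 %


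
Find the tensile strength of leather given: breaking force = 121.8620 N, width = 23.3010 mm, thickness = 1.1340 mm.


Formula: TS = force / (width * thickness)
Substituting: TS = 121.8620 / (23.3010 * 1.1340)
Result: 4.6119 N/mm^2


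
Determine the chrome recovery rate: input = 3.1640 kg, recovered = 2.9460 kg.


Formula: Recovery = recovered / input * 100
Substituting: Recovery = 2.9460 / 3.1640 * 100
Result: 93.1100 %


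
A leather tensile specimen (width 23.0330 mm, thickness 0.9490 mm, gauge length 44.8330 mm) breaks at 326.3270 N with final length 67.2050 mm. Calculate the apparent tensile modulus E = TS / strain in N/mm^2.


TS = F / (w * t) = 326.3270 / (23.0330 * 0.9490) = 14.9292 N/mm^2
strain = (Lf - L0) / L0 = (67.2050 - 44.8330) / 44.8330 = 0.4990
E = TS / strain = 14.9292 / 0.4990 = 29.9178 N/mm^2


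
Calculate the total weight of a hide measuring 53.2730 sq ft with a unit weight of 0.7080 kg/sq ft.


Formula: Weight = area * weight_per_sqft
Substituting: Weight = 53.2730 * 0.7080
Result: 37.7173 kg


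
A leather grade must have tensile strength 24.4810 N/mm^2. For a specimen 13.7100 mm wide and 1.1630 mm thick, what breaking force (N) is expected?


Formula: F = TS * w * t
Substituting: F = 24.4810 * 13.7100 * 1.1630
Result: 390.3429 N


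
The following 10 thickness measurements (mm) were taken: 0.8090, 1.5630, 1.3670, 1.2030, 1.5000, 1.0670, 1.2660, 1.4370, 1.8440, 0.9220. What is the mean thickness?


Formula: Average = sum / n
Substituting: Average = 12.9780 / 10
Result: 1.2978 mm


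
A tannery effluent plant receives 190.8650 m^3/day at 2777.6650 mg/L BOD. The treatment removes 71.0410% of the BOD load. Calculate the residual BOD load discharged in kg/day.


Load_in = volume * conc / 1000 = 190.8650 * 2777.6650 / 1000 = 530.1590 kg/day
Removed = Load_in * eff / 100 = 530.1590 * 71.0410 / 100 = 376.6303 kg/day
Load_out = Load_in - Removed = 530.1590 - 376.6303 = 153.5288 kg/day


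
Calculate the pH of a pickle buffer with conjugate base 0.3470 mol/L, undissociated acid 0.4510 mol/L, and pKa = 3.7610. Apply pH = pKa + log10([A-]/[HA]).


ratio = [A-] / [HA] = 0.3470 / 0.4510 = 0.7694
log10(ratio) = -0.1138
pH = pKa + log10(ratio) = 3.7610 - 0.1138 = 3.6472


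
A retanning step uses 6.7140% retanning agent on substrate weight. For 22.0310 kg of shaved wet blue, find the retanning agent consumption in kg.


Formula: Retan = substrate * pct / 100
Substituting: Retan = 22.0310 * 6.7140 / 100
Result: 1.4792 kg


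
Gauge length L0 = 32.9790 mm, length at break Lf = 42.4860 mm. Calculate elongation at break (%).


Formula: Elongation = (Lf - L0) / L0 * 100
Substituting: Elongation = (42.4860 - 32.9790) / 32.9790 * 100
Result: 28.8274 %


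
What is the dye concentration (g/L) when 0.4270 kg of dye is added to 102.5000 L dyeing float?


Formula: Conc = dye_mass(kg) / volume(L) * 1000
Substituting: Conc = 0.4270 / 102.5000 * 1000
Result: 4.1659 g/L


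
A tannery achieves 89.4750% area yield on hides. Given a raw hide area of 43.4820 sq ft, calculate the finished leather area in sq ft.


Formula: finished = raw * yield / 100
Substituting: finished = 43.4820 * 89.4750 / 100
Result: 38.9055 sq ft


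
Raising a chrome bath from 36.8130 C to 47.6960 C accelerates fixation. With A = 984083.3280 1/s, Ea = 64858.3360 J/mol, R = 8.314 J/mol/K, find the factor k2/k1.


T1 = 36.8130 + 273.15 = 309.9630 K; T2 = 47.6960 + 273.15 = 320.8460 K
k1 = A * exp(-Ea/(R*T1)) = 984083.3280 * exp(-64858.3360/(8.314*309.9630)) = 1.1555e-05 1/s
k2 = A * exp(-Ea/(R*T2)) = 984083.3280 * exp(-64858.3360/(8.314*320.8460)) = 2.7135e-05 1/s
k2/k1 = 2.7135e-05 / 1.1555e-05 = 2.3483


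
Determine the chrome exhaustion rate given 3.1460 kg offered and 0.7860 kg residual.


Formula: Uptake = (offered - residual) / offered * 100
Substituting: Uptake = (3.1460 - 0.7860) / 3.1460 * 100
Result: 75.0159 %


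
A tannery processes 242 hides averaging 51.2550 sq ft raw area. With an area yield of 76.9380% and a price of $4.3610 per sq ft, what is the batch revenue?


Raw_total = N * avg_area = 242 * 51.2550 = 12403.7100 sq ft
Finished = Raw_total * yield / 100 = 12403.7100 * 76.9380 / 100 = 9543.1664 sq ft
Value = Finished * price = 9543.1664 * 4.3610 = 41617.7487 $


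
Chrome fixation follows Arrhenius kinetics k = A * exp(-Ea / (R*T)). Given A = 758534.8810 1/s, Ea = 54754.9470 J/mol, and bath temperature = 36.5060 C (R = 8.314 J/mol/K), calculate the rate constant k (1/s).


T_K = T_C + 273.15 = 36.5060 + 273.15 = 309.6560 K
exponent = -Ea / (R * T_K) = -54754.9470 / (8.314 * 309.6560) = -21.2684
k = A * exp(exponent) = 758534.8810 * exp(-21.2684) = 4.3979e-04 1/s


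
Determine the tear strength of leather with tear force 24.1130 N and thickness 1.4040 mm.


Formula: Tear strength = force / thickness
Substituting: Tear strength = 24.1130 / 1.4040
Result: 17.1745 N/mm


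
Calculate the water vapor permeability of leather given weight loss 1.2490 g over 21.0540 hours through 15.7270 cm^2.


Formula: WVP = loss / (area * time)
Substituting: WVP = 1.2490 / (15.7270 * 21.0540)
Result: 0.00377209 g/(cm^2*hr)


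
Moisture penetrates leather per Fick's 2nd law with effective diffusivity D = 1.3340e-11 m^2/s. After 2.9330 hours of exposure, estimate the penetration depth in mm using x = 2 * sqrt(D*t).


t = 2.9330 hr * 3600 = 10558.8000 s
D * t = 1.3340e-11 * 10558.8000 = 1.4085e-07
x = 2 * sqrt(D*t) = 2 * sqrt(1.4085e-07) = 7.5061e-04 m = 0.7506 mm


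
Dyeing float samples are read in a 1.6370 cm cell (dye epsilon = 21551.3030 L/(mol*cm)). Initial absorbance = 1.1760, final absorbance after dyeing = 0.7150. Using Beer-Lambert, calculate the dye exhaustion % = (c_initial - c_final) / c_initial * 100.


c_initial = A_i / (epsilon * l) = 1.1760 / (21551.3030 * 1.6370) = 3.3334e-05 mol/L
c_final = A_f / (epsilon * l) = 0.7150 / (21551.3030 * 1.6370) = 2.0267e-05 mol/L
Exhaustion = (c_initial - c_final) / c_initial * 100 = (3.3334e-05 - 2.0267e-05) / 3.3334e-05 * 100 = 39.2007 %


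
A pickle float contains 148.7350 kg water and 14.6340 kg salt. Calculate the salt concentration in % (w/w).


Formula: Conc = salt / (water + salt) * 100
Substituting: Conc = 14.6340 / (148.7350 + 14.6340) * 100
Result: 8.9576 %


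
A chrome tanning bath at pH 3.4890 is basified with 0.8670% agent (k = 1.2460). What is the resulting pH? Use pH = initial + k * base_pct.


Formula: pH_final = pH_initial + k * base_pct
Substituting: pH_final = 3.4890 + 1.2460 * 0.8670
Result: 4.5693


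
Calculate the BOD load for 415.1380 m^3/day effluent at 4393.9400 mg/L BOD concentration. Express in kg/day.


Formula: BOD_load = volume * conc / 1000
Substituting: BOD_load = 415.1380 * 4393.9400 / 1000
Result: 1824.0915 kg/day


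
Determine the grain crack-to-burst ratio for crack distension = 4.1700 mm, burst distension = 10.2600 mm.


Formula: Ratio = crack / burst
Substituting: Ratio = 4.1700 / 10.2600
Result: 0.4064


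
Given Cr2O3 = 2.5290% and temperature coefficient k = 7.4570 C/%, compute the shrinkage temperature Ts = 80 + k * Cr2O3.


Formula: Ts = 80 + k * Cr2O3
Substituting: Ts = 80 + 7.4570 * 2.5290
Result: 98.8588 C


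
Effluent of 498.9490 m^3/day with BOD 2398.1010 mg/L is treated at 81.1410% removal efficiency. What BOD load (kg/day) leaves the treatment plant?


Load_in = volume * conc / 1000 = 498.9490 * 2398.1010 / 1000 = 1196.5301 kg/day
Removed = Load_in * eff / 100 = 1196.5301 * 81.1410 / 100 = 970.8765 kg/day
Load_out = Load_in - Removed = 1196.5301 - 970.8765 = 225.6536 kg/day


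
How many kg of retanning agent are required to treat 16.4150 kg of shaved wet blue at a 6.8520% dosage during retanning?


Formula: Retan = substrate * pct / 100
Substituting: Retan = 16.4150 * 6.8520 / 100
Result: 1.1248 kg


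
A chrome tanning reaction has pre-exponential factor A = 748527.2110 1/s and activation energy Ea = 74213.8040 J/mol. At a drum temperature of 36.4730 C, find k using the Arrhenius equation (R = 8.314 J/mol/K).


T_K = T_C + 273.15 = 36.4730 + 273.15 = 309.6230 K
exponent = -Ea / (R * T_K) = -74213.8040 / (8.314 * 309.6230) = -28.8298
k = A * exp(exponent) = 748527.2110 * exp(-28.8298) = 2.2573e-07 1/s


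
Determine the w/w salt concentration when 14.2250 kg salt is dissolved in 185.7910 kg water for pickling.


Formula: Conc = salt / (water + salt) * 100
Substituting: Conc = 14.2250 / (185.7910 + 14.2250) * 100
Result: 7.1119 %


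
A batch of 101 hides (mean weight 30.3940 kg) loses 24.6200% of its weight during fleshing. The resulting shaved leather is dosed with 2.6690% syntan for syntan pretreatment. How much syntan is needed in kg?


Total_raw = N * avg_wt = 101 * 30.3940 = 3069.7940 kg
Substrate = Total_raw * (1 - loss/100) = 3069.7940 * (1 - 24.6200/100) = 2314.0107 kg
Syntan = Substrate * pct / 100 = 2314.0107 * 2.6690 / 100 = 61.7609 kg


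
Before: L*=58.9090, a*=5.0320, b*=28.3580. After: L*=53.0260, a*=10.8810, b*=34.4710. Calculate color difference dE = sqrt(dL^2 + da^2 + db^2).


dL = -5.8830, da = 5.8490, db = 6.1130
dE = sqrt((-5.8830)^2 + 5.8490^2 + 6.1130^2) = 10.3048


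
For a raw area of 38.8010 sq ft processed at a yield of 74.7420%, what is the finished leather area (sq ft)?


Formula: finished = raw * yield / 100
Substituting: finished = 38.8010 * 74.7420 / 100
Result: 29.0006 sq ft


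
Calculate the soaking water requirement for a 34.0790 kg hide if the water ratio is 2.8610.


Formula: Water = hide_weight * ratio
Substituting: Water = 34.0790 * 2.8610
Result: 97.5000 kg


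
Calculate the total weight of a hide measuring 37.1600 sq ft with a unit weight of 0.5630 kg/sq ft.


Formula: Weight = area * weight_per_sqft
Substituting: Weight = 37.1600 * 0.5630
Result: 20.9211 kg


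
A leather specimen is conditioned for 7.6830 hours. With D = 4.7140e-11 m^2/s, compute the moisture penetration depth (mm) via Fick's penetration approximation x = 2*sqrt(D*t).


t = 7.6830 hr * 3600 = 27658.8000 s
D * t = 4.7140e-11 * 27658.8000 = 1.3038e-06
x = 2 * sqrt(D*t) = 2 * sqrt(1.3038e-06) = 0.00228371 m = 2.2837 mm


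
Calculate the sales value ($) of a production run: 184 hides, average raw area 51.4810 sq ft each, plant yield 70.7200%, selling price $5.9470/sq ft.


Raw_total = N * avg_area = 184 * 51.4810 = 9472.5040 sq ft
Finished = Raw_total * yield / 100 = 9472.5040 * 70.7200 / 100 = 6698.9548 sq ft
Value = Finished * price = 6698.9548 * 5.9470 = 39838.6844 $


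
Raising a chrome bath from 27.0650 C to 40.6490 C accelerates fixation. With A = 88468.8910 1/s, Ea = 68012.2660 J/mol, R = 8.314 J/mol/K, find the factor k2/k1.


T1 = 27.0650 + 273.15 = 300.2150 K; T2 = 40.6490 + 273.15 = 313.7990 K
k1 = A * exp(-Ea/(R*T1)) = 88468.8910 * exp(-68012.2660/(8.314*300.2150)) = 1.2968e-07 1/s
k2 = A * exp(-Ea/(R*T2)) = 88468.8910 * exp(-68012.2660/(8.314*313.7990)) = 4.2183e-07 1/s
k2/k1 = 4.2183e-07 / 1.2968e-07 = 3.2530


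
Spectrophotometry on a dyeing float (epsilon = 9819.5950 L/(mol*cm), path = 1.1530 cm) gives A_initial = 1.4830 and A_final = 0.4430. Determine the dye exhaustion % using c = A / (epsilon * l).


c_initial = A_i / (epsilon * l) = 1.4830 / (9819.5950 * 1.1530) = 1.3098e-04 mol/L
c_final = A_f / (epsilon * l) = 0.4430 / (9819.5950 * 1.1530) = 3.9127e-05 mol/L
Exhaustion = (c_initial - c_final) / c_initial * 100 = (1.3098e-04 - 3.9127e-05) / 1.3098e-04 * 100 = 70.1281 %


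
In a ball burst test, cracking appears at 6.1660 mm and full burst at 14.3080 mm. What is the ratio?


Formula: Ratio = crack / burst
Substituting: Ratio = 6.1660 / 14.3080
Result: 0.4309


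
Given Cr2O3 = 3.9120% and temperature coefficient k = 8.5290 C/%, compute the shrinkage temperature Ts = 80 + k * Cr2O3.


Formula: Ts = 80 + k * Cr2O3
Substituting: Ts = 80 + 8.5290 * 3.9120
Result: 113.3654 C


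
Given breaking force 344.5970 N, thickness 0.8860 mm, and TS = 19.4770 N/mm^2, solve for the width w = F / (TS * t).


Formula: w = F / (TS * t)
Substituting: w = 344.5970 / (19.4770 * 0.8860)
Result: 19.9690 mm


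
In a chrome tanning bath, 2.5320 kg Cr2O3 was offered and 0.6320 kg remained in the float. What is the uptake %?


Formula: Uptake = (offered - residual) / offered * 100
Substituting: Uptake = (2.5320 - 0.6320) / 2.5320 * 100
Result: 75.0395 %


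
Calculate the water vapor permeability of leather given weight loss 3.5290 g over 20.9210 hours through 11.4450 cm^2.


Formula: WVP = loss / (area * time)
Substituting: WVP = 3.5290 / (11.4450 * 20.9210)
Result: 0.0147385 g/(cm^2*hr)


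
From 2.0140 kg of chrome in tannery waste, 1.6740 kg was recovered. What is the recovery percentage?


Formula: Recovery = recovered / input * 100
Substituting: Recovery = 1.6740 / 2.0140 * 100
Result: 83.1182 %


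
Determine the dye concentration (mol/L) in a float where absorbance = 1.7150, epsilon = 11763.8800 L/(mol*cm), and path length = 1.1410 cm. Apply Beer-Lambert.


Formula: c = A / (epsilon * l)
Substituting: c = 1.7150 / (11763.8800 * 1.1410)
Result: 1.2777e-04 mol/L


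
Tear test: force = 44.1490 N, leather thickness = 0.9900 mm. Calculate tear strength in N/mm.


Formula: Tear strength = force / thickness
Substituting: Tear strength = 44.1490 / 0.9900
Result: 44.5949 N/mm


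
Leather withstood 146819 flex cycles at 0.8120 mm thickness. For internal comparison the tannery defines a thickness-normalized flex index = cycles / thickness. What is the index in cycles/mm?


Formula: Index = cycles / thickness
Substituting: Index = 146819 / 0.8120
Result: 180811.5764 cycles/mm


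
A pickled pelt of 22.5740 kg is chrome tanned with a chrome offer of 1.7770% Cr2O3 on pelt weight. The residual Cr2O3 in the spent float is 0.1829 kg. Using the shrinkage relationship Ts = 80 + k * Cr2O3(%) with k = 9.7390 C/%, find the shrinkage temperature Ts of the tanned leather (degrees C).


Offered = pelt * offer_pct / 100 = 22.5740 * 1.7770 / 100 = 0.4011 kg
Uptake = offered - residual = 0.4011 - 0.1829 = 0.2182 kg
Cr2O3% on pelt = uptake / pelt * 100 = 0.2182 / 22.5740 * 100 = 0.9668 %
Ts = 80 + k * Cr2O3% = 80 + 9.7390 * 0.9668 = 89.4154 C


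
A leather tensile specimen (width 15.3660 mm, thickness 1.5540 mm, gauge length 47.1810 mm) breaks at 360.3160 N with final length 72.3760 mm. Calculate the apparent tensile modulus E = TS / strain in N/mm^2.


TS = F / (w * t) = 360.3160 / (15.3660 * 1.5540) = 15.0894 N/mm^2
strain = (Lf - L0) / L0 = (72.3760 - 47.1810) / 47.1810 = 0.5340
E = TS / strain = 15.0894 / 0.5340 = 28.2569 N/mm^2


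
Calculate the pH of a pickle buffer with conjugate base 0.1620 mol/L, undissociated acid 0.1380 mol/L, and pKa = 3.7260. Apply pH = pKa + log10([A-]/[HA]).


ratio = [A-] / [HA] = 0.1620 / 0.1380 = 1.1739
log10(ratio) = 0.0696359
pH = pKa + log10(ratio) = 3.7260 + 0.0696359 = 3.7956


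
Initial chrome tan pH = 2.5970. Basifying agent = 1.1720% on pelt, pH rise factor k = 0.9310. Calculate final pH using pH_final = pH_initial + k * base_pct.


Formula: pH_final = pH_initial + k * base_pct
Substituting: pH_final = 2.5970 + 0.9310 * 1.1720
Result: 3.6881


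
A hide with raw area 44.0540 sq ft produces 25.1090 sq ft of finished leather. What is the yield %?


Formula: Yield = finished / raw * 100
Substituting: Yield = 25.1090 / 44.0540 * 100
Result: 56.9960 %


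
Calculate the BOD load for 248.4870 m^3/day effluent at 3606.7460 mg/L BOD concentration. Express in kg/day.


Formula: BOD_load = volume * conc / 1000
Substituting: BOD_load = 248.4870 * 3606.7460 / 1000
Result: 896.2295 kg/day


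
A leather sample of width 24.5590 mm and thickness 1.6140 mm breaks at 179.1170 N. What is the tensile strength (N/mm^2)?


Formula: TS = force / (width * thickness)
Substituting: TS = 179.1170 / (24.5590 * 1.6140)
Result: 4.5188 N/mm^2


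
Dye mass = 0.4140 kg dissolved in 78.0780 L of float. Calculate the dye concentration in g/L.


Formula: Conc = dye_mass(kg) / volume(L) * 1000
Substituting: Conc = 0.4140 / 78.0780 * 1000
Result: 5.3024 g/L


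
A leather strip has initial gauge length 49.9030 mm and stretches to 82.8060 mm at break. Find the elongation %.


Formula: Elongation = (Lf - L0) / L0 * 100
Substituting: Elongation = (82.8060 - 49.9030) / 49.9030 * 100
Result: 65.9339 %


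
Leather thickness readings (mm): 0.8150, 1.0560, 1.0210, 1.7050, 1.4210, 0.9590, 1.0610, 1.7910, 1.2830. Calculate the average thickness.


Formula: Average = sum / n
Substituting: Average = 11.1120 / 9
Result: 1.2347 mm


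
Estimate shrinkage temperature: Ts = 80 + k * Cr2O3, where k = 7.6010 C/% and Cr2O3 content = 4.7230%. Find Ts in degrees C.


Formula: Ts = 80 + k * Cr2O3
Substituting: Ts = 80 + 7.6010 * 4.7230
Result: 115.8995 C


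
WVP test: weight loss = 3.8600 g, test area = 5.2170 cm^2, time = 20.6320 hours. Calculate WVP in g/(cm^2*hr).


Formula: WVP = loss / (area * time)
Substituting: WVP = 3.8600 / (5.2170 * 20.6320)
Result: 0.0358612 g/(cm^2*hr)


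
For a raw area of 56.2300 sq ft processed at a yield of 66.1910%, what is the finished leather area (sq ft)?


Formula: finished = raw * yield / 100
Substituting: finished = 56.2300 * 66.1910 / 100
Result: 37.2192 sq ft


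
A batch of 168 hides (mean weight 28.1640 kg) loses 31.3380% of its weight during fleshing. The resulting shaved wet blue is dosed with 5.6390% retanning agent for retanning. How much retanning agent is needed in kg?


Total_raw = N * avg_wt = 168 * 28.1640 = 4731.5520 kg
Substrate = Total_raw * (1 - loss/100) = 4731.5520 * (1 - 31.3380/100) = 3248.7782 kg
Retan = Substrate * pct / 100 = 3248.7782 * 5.6390 / 100 = 183.1986 kg


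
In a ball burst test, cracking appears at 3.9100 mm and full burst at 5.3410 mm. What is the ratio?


Formula: Ratio = crack / burst
Substituting: Ratio = 3.9100 / 5.3410
Result: 0.7321


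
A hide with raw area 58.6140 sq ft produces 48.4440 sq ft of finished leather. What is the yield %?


Formula: Yield = finished / raw * 100
Substituting: Yield = 48.4440 / 58.6140 * 100
Result: 82.6492 %


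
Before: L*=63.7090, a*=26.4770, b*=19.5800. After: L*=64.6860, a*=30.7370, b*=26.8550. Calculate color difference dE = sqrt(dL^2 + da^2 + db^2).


dL = 0.9770, da = 4.2600, db = 7.2750
dE = sqrt(0.9770^2 + 4.2600^2 + 7.2750^2) = 8.4869


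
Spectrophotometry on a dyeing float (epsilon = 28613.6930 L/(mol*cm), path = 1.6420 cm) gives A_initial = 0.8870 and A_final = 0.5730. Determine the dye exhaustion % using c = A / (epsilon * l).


c_initial = A_i / (epsilon * l) = 0.8870 / (28613.6930 * 1.6420) = 1.8879e-05 mol/L
c_final = A_f / (epsilon * l) = 0.5730 / (28613.6930 * 1.6420) = 1.2196e-05 mol/L
Exhaustion = (c_initial - c_final) / c_initial * 100 = (1.8879e-05 - 1.2196e-05) / 1.8879e-05 * 100 = 35.4002 %


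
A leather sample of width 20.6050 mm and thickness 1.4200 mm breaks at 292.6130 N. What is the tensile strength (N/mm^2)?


Formula: TS = force / (width * thickness)
Substituting: TS = 292.6130 / (20.6050 * 1.4200)
Result: 10.0008 N/mm^2


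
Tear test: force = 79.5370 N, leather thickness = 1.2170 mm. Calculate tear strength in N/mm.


Formula: Tear strength = force / thickness
Substituting: Tear strength = 79.5370 / 1.2170
Result: 65.3550 N/mm


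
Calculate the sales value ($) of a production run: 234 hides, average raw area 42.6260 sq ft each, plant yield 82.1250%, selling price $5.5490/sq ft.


Raw_total = N * avg_area = 234 * 42.6260 = 9974.4840 sq ft
Finished = Raw_total * yield / 100 = 9974.4840 * 82.1250 / 100 = 8191.5450 sq ft
Value = Finished * price = 8191.5450 * 5.5490 = 45454.8831 $


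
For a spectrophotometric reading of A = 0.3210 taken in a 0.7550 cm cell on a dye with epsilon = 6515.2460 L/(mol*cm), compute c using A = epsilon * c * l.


Formula: c = A / (epsilon * l)
Substituting: c = 0.3210 / (6515.2460 * 0.7550)
Result: 6.5257e-05 mol/L


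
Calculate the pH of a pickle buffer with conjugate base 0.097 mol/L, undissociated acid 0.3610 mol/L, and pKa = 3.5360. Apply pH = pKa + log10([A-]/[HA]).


ratio = [A-] / [HA] = 0.097 / 0.3610 = 0.2687
log10(ratio) = -0.5707
pH = pKa + log10(ratio) = 3.5360 - 0.5707 = 2.9653


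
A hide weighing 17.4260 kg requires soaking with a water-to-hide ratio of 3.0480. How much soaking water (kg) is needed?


Formula: Water = hide_weight * ratio
Substituting: Water = 17.4260 * 3.0480
Result: 53.1144 kg


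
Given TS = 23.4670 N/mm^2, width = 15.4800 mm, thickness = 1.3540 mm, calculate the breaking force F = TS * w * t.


Formula: F = TS * w * t
Substituting: F = 23.4670 * 15.4800 * 1.3540
Result: 491.8664 N


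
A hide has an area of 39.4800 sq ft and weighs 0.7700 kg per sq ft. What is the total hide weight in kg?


Formula: Weight = area * weight_per_sqft
Substituting: Weight = 39.4800 * 0.7700
Result: 30.3996 kg


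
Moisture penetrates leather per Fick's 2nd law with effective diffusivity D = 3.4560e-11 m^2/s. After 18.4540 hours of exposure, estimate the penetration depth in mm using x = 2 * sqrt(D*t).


t = 18.4540 hr * 3600 = 66434.4000 s
D * t = 3.4560e-11 * 66434.4000 = 2.2960e-06
x = 2 * sqrt(D*t) = 2 * sqrt(2.2960e-06) = 0.00303049 m = 3.0305 mm


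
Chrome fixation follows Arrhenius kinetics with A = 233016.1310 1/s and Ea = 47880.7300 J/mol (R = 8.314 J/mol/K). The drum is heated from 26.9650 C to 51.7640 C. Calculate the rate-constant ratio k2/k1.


T1 = 26.9650 + 273.15 = 300.1150 K; T2 = 51.7640 + 273.15 = 324.9140 K
k1 = A * exp(-Ea/(R*T1)) = 233016.1310 * exp(-47880.7300/(8.314*300.1150)) = 0.0010802 1/s
k2 = A * exp(-Ea/(R*T2)) = 233016.1310 * exp(-47880.7300/(8.314*324.9140)) = 0.00467289 1/s
k2/k1 = 0.00467289 / 0.0010802 = 4.3260


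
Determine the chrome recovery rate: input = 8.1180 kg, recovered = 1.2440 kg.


Formula: Recovery = recovered / input * 100
Substituting: Recovery = 1.2440 / 8.1180 * 100
Result: 15.3240 %


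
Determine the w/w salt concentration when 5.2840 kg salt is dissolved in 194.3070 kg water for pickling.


Formula: Conc = salt / (water + salt) * 100
Substituting: Conc = 5.2840 / (194.3070 + 5.2840) * 100
Result: 2.6474 %


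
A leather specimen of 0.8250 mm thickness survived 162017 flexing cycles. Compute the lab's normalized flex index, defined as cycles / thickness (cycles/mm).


Formula: Index = cycles / thickness
Substituting: Index = 162017 / 0.8250
Result: 196384.2424 cycles/mm


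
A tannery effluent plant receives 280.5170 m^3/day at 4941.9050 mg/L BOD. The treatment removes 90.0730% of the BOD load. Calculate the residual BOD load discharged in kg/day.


Load_in = volume * conc / 1000 = 280.5170 * 4941.9050 / 1000 = 1386.2884 kg/day
Removed = Load_in * eff / 100 = 1386.2884 * 90.0730 / 100 = 1248.6715 kg/day
Load_out = Load_in - Removed = 1386.2884 - 1248.6715 = 137.6168 kg/day


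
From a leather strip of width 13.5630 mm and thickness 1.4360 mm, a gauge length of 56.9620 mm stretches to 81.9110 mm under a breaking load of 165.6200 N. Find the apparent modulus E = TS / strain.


TS = F / (w * t) = 165.6200 / (13.5630 * 1.4360) = 8.5036 N/mm^2
strain = (Lf - L0) / L0 = (81.9110 - 56.9620) / 56.9620 = 0.4380
E = TS / strain = 8.5036 / 0.4380 = 19.4149 N/mm^2


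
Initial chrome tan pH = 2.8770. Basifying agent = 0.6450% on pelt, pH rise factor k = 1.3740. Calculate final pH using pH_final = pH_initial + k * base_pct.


Formula: pH_final = pH_initial + k * base_pct
Substituting: pH_final = 2.8770 + 1.3740 * 0.6450
Result: 3.7632


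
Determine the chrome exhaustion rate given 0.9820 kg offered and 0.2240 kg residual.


Formula: Uptake = (offered - residual) / offered * 100
Substituting: Uptake = (0.9820 - 0.2240) / 0.9820 * 100
Result: 77.1894 %


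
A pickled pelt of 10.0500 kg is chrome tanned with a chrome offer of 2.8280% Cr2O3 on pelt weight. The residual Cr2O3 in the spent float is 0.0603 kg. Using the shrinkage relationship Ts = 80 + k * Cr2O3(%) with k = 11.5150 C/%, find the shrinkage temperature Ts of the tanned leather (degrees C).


Offered = pelt * offer_pct / 100 = 10.0500 * 2.8280 / 100 = 0.2842 kg
Uptake = offered - residual = 0.2842 - 0.0603 = 0.2239 kg
Cr2O3% on pelt = uptake / pelt * 100 = 0.2239 / 10.0500 * 100 = 2.2280 %
Ts = 80 + k * Cr2O3% = 80 + 11.5150 * 2.2280 = 105.6554 C


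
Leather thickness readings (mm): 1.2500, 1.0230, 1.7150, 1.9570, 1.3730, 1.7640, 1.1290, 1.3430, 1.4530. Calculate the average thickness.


Formula: Average = sum / n
Substituting: Average = 13.0070 / 9
Result: 1.4452 mm


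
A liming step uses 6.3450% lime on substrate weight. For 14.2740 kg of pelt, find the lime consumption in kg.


Formula: Lime = substrate * pct / 100
Substituting: Lime = 14.2740 * 6.3450 / 100
Result: 0.9057 kg


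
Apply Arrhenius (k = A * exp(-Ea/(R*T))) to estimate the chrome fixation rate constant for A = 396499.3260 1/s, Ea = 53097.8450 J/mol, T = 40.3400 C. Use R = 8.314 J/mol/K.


T_K = T_C + 273.15 = 40.3400 + 273.15 = 313.4900 K
exponent = -Ea / (R * T_K) = -53097.8450 / (8.314 * 313.4900) = -20.3724
k = A * exp(exponent) = 396499.3260 * exp(-20.3724) = 5.6312e-04 1/s


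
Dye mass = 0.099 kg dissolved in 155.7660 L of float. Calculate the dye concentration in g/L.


Formula: Conc = dye_mass(kg) / volume(L) * 1000
Substituting: Conc = 0.099 / 155.7660 * 1000
Result: 0.6356 g/L


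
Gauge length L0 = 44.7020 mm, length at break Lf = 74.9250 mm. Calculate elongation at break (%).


Formula: Elongation = (Lf - L0) / L0 * 100
Substituting: Elongation = (74.9250 - 44.7020) / 44.7020 * 100
Result: 67.6100 %


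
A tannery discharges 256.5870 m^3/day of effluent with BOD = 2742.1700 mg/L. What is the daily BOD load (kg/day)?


Formula: BOD_load = volume * conc / 1000
Substituting: BOD_load = 256.5870 * 2742.1700 / 1000
Result: 703.6052 kg/day


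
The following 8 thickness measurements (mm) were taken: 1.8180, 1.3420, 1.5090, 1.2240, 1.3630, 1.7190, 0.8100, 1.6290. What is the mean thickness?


Formula: Average = sum / n
Substituting: Average = 11.4140 / 8
Result: 1.4267 mm


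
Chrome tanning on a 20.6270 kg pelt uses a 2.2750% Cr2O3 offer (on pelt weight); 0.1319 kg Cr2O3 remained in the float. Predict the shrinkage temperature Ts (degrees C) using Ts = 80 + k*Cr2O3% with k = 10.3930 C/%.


Offered = pelt * offer_pct / 100 = 20.6270 * 2.2750 / 100 = 0.4693 kg
Uptake = offered - residual = 0.4693 - 0.1319 = 0.3374 kg
Cr2O3% on pelt = uptake / pelt * 100 = 0.3374 / 20.6270 * 100 = 1.6355 %
Ts = 80 + k * Cr2O3% = 80 + 10.3930 * 1.6355 = 96.9982 C


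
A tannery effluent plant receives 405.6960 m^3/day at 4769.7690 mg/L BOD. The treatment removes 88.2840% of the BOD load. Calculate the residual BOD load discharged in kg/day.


Load_in = volume * conc / 1000 = 405.6960 * 4769.7690 / 1000 = 1935.0762 kg/day
Removed = Load_in * eff / 100 = 1935.0762 * 88.2840 / 100 = 1708.3627 kg/day
Load_out = Load_in - Removed = 1935.0762 - 1708.3627 = 226.7135 kg/day


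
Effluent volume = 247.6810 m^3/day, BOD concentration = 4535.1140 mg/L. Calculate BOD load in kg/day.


Formula: BOD_load = volume * conc / 1000
Substituting: BOD_load = 247.6810 * 4535.1140 / 1000
Result: 1123.2616 kg/day


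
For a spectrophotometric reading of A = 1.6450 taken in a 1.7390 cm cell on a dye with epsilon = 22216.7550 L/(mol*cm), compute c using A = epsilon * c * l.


Formula: c = A / (epsilon * l)
Substituting: c = 1.6450 / (22216.7550 * 1.7390)
Result: 4.2578e-05 mol/L
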